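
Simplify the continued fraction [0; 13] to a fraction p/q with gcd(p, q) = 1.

1/13

Build up convergents one term at a time:
a_0 = 0: 0/1
a_1 = 13: 1/13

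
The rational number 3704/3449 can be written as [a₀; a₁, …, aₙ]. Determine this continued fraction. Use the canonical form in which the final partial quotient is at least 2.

⌊3704/3449⌋ = 1, remainder 255
⌊3449/255⌋ = 13, remainder 134
⌊255/134⌋ = 1, remainder 121
⌊134/121⌋ = 1, remainder 13
⌊121/13⌋ = 9, remainder 4
⌊13/4⌋ = 3, remainder 1
⌊4/1⌋ = 4, remainder 0

[1; 13, 1, 1, 9, 3, 4]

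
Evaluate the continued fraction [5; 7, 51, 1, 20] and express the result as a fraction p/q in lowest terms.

39381/7658

a_0 = 5: 5/1
a_1 = 7: 36/7
a_2 = 51: 1841/358
a_3 = 1: 1877/365
a_4 = 20: 39381/7658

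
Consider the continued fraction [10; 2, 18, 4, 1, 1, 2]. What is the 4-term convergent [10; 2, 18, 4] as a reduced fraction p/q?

Use the convergent recurrence hₖ = aₖ·hₖ₋₁ + hₖ₋₂ (and likewise for the denominators kₖ):
a_0 = 10: 10/1
a_1 = 2: 21/2
a_2 = 18: 388/37
a_3 = 4: 1573/150

1573/150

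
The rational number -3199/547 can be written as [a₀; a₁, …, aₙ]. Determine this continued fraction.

⌊-3199/547⌋ = -6, remainder 83
⌊547/83⌋ = 6, remainder 49
⌊83/49⌋ = 1, remainder 34
⌊49/34⌋ = 1, remainder 15
⌊34/15⌋ = 2, remainder 4
⌊15/4⌋ = 3, remainder 3
⌊4/3⌋ = 1, remainder 1
⌊3/1⌋ = 3, remainder 0

[-6; 6, 1, 1, 2, 3, 1, 3]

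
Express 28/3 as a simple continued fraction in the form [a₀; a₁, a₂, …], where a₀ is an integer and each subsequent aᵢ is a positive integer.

[9; 3]

28 = 9·3 + 1, so a_0 = 9
3 = 3·1 + 0, so a_1 = 3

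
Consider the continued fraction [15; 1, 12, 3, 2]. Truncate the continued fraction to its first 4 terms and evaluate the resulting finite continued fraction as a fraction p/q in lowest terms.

Use the convergent recurrence hₖ = aₖ·hₖ₋₁ + hₖ₋₂ (and likewise for the denominators kₖ):
a_0 = 15: 15/1
a_1 = 1: 16/1
a_2 = 12: 207/13
a_3 = 3: 637/40

637/40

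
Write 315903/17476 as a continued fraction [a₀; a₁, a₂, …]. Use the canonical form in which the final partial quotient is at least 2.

[18; 13, 11, 30, 4]

Repeatedly divide and take the remainder:
⌊315903/17476⌋ = 18, remainder 1335
⌊17476/1335⌋ = 13, remainder 121
⌊1335/121⌋ = 11, remainder 4
⌊121/4⌋ = 30, remainder 1
⌊4/1⌋ = 4, remainder 0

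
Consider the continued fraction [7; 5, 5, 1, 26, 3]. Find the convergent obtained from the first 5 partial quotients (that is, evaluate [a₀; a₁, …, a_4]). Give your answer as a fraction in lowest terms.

5985/832

Start with 26.
1 + 1/(26/1) = 1 + 1/26 = 27/26
5 + 1/(27/26) = 5 + 26/27 = 161/27
5 + 1/(161/27) = 5 + 27/161 = 832/161
7 + 1/(832/161) = 7 + 161/832 = 5985/832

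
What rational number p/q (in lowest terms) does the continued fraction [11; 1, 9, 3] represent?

Start with 3.
9 + 1/(3/1) = 9 + 1/3 = 28/3
1 + 1/(28/3) = 1 + 3/28 = 31/28
11 + 1/(31/28) = 11 + 28/31 = 369/31

369/31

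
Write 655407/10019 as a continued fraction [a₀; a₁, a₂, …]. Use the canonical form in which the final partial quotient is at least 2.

⌊655407/10019⌋ = 65, remainder 4172
⌊10019/4172⌋ = 2, remainder 1675
⌊4172/1675⌋ = 2, remainder 822
⌊1675/822⌋ = 2, remainder 31
⌊822/31⌋ = 26, remainder 16
⌊31/16⌋ = 1, remainder 15
⌊16/15⌋ = 1, remainder 1
⌊15/1⌋ = 15, remainder 0

[65; 2, 2, 2, 26, 1, 1, 15]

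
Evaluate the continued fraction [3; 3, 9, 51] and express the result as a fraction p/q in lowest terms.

4753/1431

Start with 51.
9 + 1/(51/1) = 9 + 1/51 = 460/51
3 + 1/(460/51) = 3 + 51/460 = 1431/460
3 + 1/(1431/460) = 3 + 460/1431 = 4753/1431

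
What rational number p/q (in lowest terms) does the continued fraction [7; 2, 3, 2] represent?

119/16

Start with 2.
3 + 1/(2/1) = 3 + 1/2 = 7/2
2 + 1/(7/2) = 2 + 2/7 = 16/7
7 + 1/(16/7) = 7 + 7/16 = 119/16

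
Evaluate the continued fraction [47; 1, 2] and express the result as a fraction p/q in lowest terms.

Work from the innermost term outward:
Start with 2.
1 + 1/(2/1) = 1 + 1/2 = 3/2
47 + 1/(3/2) = 47 + 2/3 = 143/3

143/3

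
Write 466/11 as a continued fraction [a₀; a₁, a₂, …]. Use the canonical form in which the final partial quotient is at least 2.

[42; 2, 1, 3]

466 ÷ 11 → quotient 42, remainder 4
11 ÷ 4 → quotient 2, remainder 3
4 ÷ 3 → quotient 1, remainder 1
3 ÷ 1 → quotient 3, remainder 0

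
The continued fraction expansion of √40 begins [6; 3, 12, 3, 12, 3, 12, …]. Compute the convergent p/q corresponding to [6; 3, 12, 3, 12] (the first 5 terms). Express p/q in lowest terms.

a_0 = 6: 6/1
a_1 = 3: 19/3
a_2 = 12: 234/37
a_3 = 3: 721/114
a_4 = 12: 8886/1405

8886/1405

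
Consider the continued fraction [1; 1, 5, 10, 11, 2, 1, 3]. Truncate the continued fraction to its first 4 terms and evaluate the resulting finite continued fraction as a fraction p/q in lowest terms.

Compute successive convergents:
a_0 = 1: 1/1
a_1 = 1: 2/1
a_2 = 5: 11/6
a_3 = 10: 112/61

112/61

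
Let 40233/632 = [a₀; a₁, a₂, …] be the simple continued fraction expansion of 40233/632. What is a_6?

40233 ÷ 632 → quotient 63, remainder 417
632 ÷ 417 → quotient 1, remainder 215
417 ÷ 215 → quotient 1, remainder 202
215 ÷ 202 → quotient 1, remainder 13
202 ÷ 13 → quotient 15, remainder 7
13 ÷ 7 → quotient 1, remainder 6
7 ÷ 6 → quotient 1, remainder 1

1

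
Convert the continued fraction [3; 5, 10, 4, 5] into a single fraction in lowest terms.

Compute successive convergents:
a_0 = 3: 3/1
a_1 = 5: 16/5
a_2 = 10: 163/51
a_3 = 4: 668/209
a_4 = 5: 3503/1096

3503/1096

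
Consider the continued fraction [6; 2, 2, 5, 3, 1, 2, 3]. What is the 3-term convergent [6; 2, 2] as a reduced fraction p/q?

32/5

Start with 2.
2 + 1/(2/1) = 2 + 1/2 = 5/2
6 + 1/(5/2) = 6 + 2/5 = 32/5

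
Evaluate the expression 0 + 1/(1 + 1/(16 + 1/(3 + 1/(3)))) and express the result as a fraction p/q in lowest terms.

163/173

a_0 = 0: 0/1
a_1 = 1: 1/1
a_2 = 16: 16/17
a_3 = 3: 49/52
a_4 = 3: 163/173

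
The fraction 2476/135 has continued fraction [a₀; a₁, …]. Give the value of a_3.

⌊2476/135⌋ = 18, remainder 46
⌊135/46⌋ = 2, remainder 43
⌊46/43⌋ = 1, remainder 3
⌊43/3⌋ = 14, remainder 1

14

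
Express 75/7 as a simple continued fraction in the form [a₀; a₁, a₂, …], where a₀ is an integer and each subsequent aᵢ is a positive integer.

⌊75/7⌋ = 10, remainder 5
⌊7/5⌋ = 1, remainder 2
⌊5/2⌋ = 2, remainder 1
⌊2/1⌋ = 2, remainder 0

[10; 1, 2, 2]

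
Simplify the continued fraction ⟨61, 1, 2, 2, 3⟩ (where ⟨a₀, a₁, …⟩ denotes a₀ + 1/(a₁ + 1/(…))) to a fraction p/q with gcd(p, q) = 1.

1481/24

Start with 3.
2 + 1/(3/1) = 2 + 1/3 = 7/3
2 + 1/(7/3) = 2 + 3/7 = 17/7
1 + 1/(17/7) = 1 + 7/17 = 24/17
61 + 1/(24/17) = 61 + 17/24 = 1481/24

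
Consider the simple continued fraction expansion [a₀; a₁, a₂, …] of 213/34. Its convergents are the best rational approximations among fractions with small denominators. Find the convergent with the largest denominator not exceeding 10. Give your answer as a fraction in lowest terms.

a_0 = 6: 6/1  (≤ bound)
a_1 = 3: 19/3  (≤ bound)
a_2 = 1: 25/4  (≤ bound)
a_3 = 3: 94/15  (> 10, stop)

25/4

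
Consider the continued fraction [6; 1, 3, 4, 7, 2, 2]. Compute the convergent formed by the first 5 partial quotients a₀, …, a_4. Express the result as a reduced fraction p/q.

832/123

Work from the innermost term outward:
Start with 7.
4 + 1/(7/1) = 4 + 1/7 = 29/7
3 + 1/(29/7) = 3 + 7/29 = 94/29
1 + 1/(94/29) = 1 + 29/94 = 123/94
6 + 1/(123/94) = 6 + 94/123 = 832/123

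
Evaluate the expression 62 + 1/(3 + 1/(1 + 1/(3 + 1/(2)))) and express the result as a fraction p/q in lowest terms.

a_0 = 62: 62/1
a_1 = 3: 187/3
a_2 = 1: 249/4
a_3 = 3: 934/15
a_4 = 2: 2117/34

2117/34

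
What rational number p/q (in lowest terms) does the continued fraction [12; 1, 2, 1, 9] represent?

497/39

Start with 9.
1 + 1/(9/1) = 1 + 1/9 = 10/9
2 + 1/(10/9) = 2 + 9/10 = 29/10
1 + 1/(29/10) = 1 + 10/29 = 39/29
12 + 1/(39/29) = 12 + 29/39 = 497/39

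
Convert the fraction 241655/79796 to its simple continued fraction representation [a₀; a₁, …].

[3; 35, 5, 37, 1, 1, 2, 2]

⌊241655/79796⌋ = 3, remainder 2267
⌊79796/2267⌋ = 35, remainder 451
⌊2267/451⌋ = 5, remainder 12
⌊451/12⌋ = 37, remainder 7
⌊12/7⌋ = 1, remainder 5
⌊7/5⌋ = 1, remainder 2
⌊5/2⌋ = 2, remainder 1
⌊2/1⌋ = 2, remainder 0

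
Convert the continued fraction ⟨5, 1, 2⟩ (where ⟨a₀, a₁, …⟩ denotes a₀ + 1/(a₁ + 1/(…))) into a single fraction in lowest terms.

17/3

Start with 2.
1 + 1/(2/1) = 1 + 1/2 = 3/2
5 + 1/(3/2) = 5 + 2/3 = 17/3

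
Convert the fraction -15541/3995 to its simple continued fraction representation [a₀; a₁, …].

[-4; 9, 9, 1, 43]

Apply division with remainder until the remainder is 0:
-15541 ÷ 3995 → quotient -4, remainder 439
3995 ÷ 439 → quotient 9, remainder 44
439 ÷ 44 → quotient 9, remainder 43
44 ÷ 43 → quotient 1, remainder 1
43 ÷ 1 → quotient 43, remainder 0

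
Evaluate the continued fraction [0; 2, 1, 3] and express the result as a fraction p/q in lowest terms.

Collapse the nested fraction from the inside out:
Start with 3.
1 + 1/(3/1) = 1 + 1/3 = 4/3
2 + 1/(4/3) = 2 + 3/4 = 11/4
0 + 1/(11/4) = 0 + 4/11 = 4/11

4/11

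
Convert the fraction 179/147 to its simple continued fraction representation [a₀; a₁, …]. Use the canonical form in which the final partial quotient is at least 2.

179 = 1·147 + 32, so a_0 = 1
147 = 4·32 + 19, so a_1 = 4
32 = 1·19 + 13, so a_2 = 1
19 = 1·13 + 6, so a_3 = 1
13 = 2·6 + 1, so a_4 = 2
6 = 6·1 + 0, so a_5 = 6

[1; 4, 1, 1, 2, 6]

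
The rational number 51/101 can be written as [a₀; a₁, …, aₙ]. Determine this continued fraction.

51 ÷ 101 → quotient 0, remainder 51
101 ÷ 51 → quotient 1, remainder 50
51 ÷ 50 → quotient 1, remainder 1
50 ÷ 1 → quotient 50, remainder 0

[0; 1, 1, 50]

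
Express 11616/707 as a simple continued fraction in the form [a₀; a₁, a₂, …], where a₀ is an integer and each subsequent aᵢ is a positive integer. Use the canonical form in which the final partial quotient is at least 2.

[16; 2, 3, 14, 7]

⌊11616/707⌋ = 16, remainder 304
⌊707/304⌋ = 2, remainder 99
⌊304/99⌋ = 3, remainder 7
⌊99/7⌋ = 14, remainder 1
⌊7/1⌋ = 7, remainder 0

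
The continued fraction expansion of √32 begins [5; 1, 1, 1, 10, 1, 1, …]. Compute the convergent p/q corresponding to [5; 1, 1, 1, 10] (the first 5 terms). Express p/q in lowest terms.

181/32

Start with 10.
1 + 1/(10/1) = 1 + 1/10 = 11/10
1 + 1/(11/10) = 1 + 10/11 = 21/11
1 + 1/(21/11) = 1 + 11/21 = 32/21
5 + 1/(32/21) = 5 + 21/32 = 181/32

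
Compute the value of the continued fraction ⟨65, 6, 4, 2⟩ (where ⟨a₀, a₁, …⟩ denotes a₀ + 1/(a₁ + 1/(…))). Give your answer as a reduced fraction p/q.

3649/56

a_0 = 65: 65/1
a_1 = 6: 391/6
a_2 = 4: 1629/25
a_3 = 2: 3649/56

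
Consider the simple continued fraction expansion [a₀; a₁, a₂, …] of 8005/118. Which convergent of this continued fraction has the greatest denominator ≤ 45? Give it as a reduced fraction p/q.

List convergents until the denominator exceeds the bound:
a_0 = 67: 67/1  (≤ bound)
a_1 = 1: 68/1  (≤ bound)
a_2 = 5: 407/6  (≤ bound)
a_3 = 4: 1696/25  (≤ bound)
a_4 = 1: 2103/31  (≤ bound)
a_5 = 3: 8005/118  (> 45, stop)

2103/31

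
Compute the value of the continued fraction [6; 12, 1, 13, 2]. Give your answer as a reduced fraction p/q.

2279/375

Start with 2.
13 + 1/(2/1) = 13 + 1/2 = 27/2
1 + 1/(27/2) = 1 + 2/27 = 29/27
12 + 1/(29/27) = 12 + 27/29 = 375/29
6 + 1/(375/29) = 6 + 29/375 = 2279/375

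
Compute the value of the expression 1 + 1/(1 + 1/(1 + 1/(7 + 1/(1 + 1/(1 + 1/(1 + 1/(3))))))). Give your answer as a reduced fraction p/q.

274/179

a_0 = 1: 1/1
a_1 = 1: 2/1
a_2 = 1: 3/2
a_3 = 7: 23/15
a_4 = 1: 26/17
a_5 = 1: 49/32
a_6 = 1: 75/49
a_7 = 3: 274/179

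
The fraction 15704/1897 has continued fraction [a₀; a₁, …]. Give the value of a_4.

2

Run the Euclidean algorithm, recording each quotient:
⌊15704/1897⌋ = 8, remainder 528
⌊1897/528⌋ = 3, remainder 313
⌊528/313⌋ = 1, remainder 215
⌊313/215⌋ = 1, remainder 98
⌊215/98⌋ = 2, remainder 19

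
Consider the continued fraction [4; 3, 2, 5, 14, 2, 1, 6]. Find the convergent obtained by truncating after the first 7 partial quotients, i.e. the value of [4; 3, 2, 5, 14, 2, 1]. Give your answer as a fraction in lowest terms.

Start with 1.
2 + 1/(1/1) = 2 + 1/1 = 3/1
14 + 1/(3/1) = 14 + 1/3 = 43/3
5 + 1/(43/3) = 5 + 3/43 = 218/43
2 + 1/(218/43) = 2 + 43/218 = 479/218
3 + 1/(479/218) = 3 + 218/479 = 1655/479
4 + 1/(1655/479) = 4 + 479/1655 = 7099/1655

7099/1655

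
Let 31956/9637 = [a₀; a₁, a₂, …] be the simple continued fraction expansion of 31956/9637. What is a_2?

6

⌊31956/9637⌋ = 3, remainder 3045
⌊9637/3045⌋ = 3, remainder 502
⌊3045/502⌋ = 6, remainder 33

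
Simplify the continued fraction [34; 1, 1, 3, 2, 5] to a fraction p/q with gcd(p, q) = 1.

3007/87

Collapse the nested fraction from the inside out:
Start with 5.
2 + 1/(5/1) = 2 + 1/5 = 11/5
3 + 1/(11/5) = 3 + 5/11 = 38/11
1 + 1/(38/11) = 1 + 11/38 = 49/38
1 + 1/(49/38) = 1 + 38/49 = 87/49
34 + 1/(87/49) = 34 + 49/87 = 3007/87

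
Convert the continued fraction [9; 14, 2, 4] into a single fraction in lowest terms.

Start with 4.
2 + 1/(4/1) = 2 + 1/4 = 9/4
14 + 1/(9/4) = 14 + 4/9 = 130/9
9 + 1/(130/9) = 9 + 9/130 = 1179/130

1179/130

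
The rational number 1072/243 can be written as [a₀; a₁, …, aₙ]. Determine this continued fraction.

⌊1072/243⌋ = 4, remainder 100
⌊243/100⌋ = 2, remainder 43
⌊100/43⌋ = 2, remainder 14
⌊43/14⌋ = 3, remainder 1
⌊14/1⌋ = 14, remainder 0

[4; 2, 2, 3, 14]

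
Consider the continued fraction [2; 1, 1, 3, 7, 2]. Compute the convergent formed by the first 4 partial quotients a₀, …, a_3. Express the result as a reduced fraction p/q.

Start with 3.
1 + 1/(3/1) = 1 + 1/3 = 4/3
1 + 1/(4/3) = 1 + 3/4 = 7/4
2 + 1/(7/4) = 2 + 4/7 = 18/7

18/7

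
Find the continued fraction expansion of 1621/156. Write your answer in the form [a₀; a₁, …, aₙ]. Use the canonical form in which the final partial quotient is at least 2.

[10; 2, 1, 1, 3, 1, 6]

Apply division with remainder until the remainder is 0:
⌊1621/156⌋ = 10, remainder 61
⌊156/61⌋ = 2, remainder 34
⌊61/34⌋ = 1, remainder 27
⌊34/27⌋ = 1, remainder 7
⌊27/7⌋ = 3, remainder 6
⌊7/6⌋ = 1, remainder 1
⌊6/1⌋ = 6, remainder 0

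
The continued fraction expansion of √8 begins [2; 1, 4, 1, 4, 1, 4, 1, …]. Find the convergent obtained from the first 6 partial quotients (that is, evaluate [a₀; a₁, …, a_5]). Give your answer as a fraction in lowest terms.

Start with 1.
4 + 1/(1/1) = 4 + 1/1 = 5/1
1 + 1/(5/1) = 1 + 1/5 = 6/5
4 + 1/(6/5) = 4 + 5/6 = 29/6
1 + 1/(29/6) = 1 + 6/29 = 35/29
2 + 1/(35/29) = 2 + 29/35 = 99/35

99/35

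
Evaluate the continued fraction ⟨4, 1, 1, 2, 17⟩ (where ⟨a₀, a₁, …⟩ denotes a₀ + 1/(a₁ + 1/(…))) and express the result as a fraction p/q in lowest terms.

400/87

Start with 17.
2 + 1/(17/1) = 2 + 1/17 = 35/17
1 + 1/(35/17) = 1 + 17/35 = 52/35
1 + 1/(52/35) = 1 + 35/52 = 87/52
4 + 1/(87/52) = 4 + 52/87 = 400/87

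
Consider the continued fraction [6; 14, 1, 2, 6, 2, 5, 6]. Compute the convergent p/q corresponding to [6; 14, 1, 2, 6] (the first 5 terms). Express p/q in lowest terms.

Compute successive convergents:
a_0 = 6: 6/1
a_1 = 14: 85/14
a_2 = 1: 91/15
a_3 = 2: 267/44
a_4 = 6: 1693/279

1693/279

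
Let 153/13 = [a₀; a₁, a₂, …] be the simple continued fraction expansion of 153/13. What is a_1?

1

153 = 11·13 + 10, so a_0 = 11
13 = 1·10 + 3, so a_1 = 1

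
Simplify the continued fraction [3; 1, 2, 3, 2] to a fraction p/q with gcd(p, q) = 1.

85/23

a_0 = 3: 3/1
a_1 = 1: 4/1
a_2 = 2: 11/3
a_3 = 3: 37/10
a_4 = 2: 85/23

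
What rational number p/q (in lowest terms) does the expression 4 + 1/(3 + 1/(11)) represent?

147/34

Collapse the nested fraction from the inside out:
Start with 11.
3 + 1/(11/1) = 3 + 1/11 = 34/11
4 + 1/(34/11) = 4 + 11/34 = 147/34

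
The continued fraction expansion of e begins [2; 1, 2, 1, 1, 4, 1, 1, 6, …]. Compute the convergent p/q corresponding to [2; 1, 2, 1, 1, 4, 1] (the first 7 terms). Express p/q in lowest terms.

106/39

Build up convergents one term at a time:
a_0 = 2: 2/1
a_1 = 1: 3/1
a_2 = 2: 8/3
a_3 = 1: 11/4
a_4 = 1: 19/7
a_5 = 4: 87/32
a_6 = 1: 106/39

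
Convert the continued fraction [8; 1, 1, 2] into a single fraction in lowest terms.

Work from the innermost term outward:
Start with 2.
1 + 1/(2/1) = 1 + 1/2 = 3/2
1 + 1/(3/2) = 1 + 2/3 = 5/3
8 + 1/(5/3) = 8 + 3/5 = 43/5

43/5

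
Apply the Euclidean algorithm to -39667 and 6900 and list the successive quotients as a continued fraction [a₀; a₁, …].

-39667 ÷ 6900 → quotient -6, remainder 1733
6900 ÷ 1733 → quotient 3, remainder 1701
1733 ÷ 1701 → quotient 1, remainder 32
1701 ÷ 32 → quotient 53, remainder 5
32 ÷ 5 → quotient 6, remainder 2
5 ÷ 2 → quotient 2, remainder 1
2 ÷ 1 → quotient 2, remainder 0

[-6; 3, 1, 53, 6, 2, 2]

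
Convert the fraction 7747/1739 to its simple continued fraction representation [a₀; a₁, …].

[4; 2, 5, 26, 6]

Apply division with remainder until the remainder is 0:
⌊7747/1739⌋ = 4, remainder 791
⌊1739/791⌋ = 2, remainder 157
⌊791/157⌋ = 5, remainder 6
⌊157/6⌋ = 26, remainder 1
⌊6/1⌋ = 6, remainder 0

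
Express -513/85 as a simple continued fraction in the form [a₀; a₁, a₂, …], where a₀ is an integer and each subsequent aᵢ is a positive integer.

[-7; 1, 27, 3]

Apply division with remainder until the remainder is 0:
-513 ÷ 85 → quotient -7, remainder 82
85 ÷ 82 → quotient 1, remainder 3
82 ÷ 3 → quotient 27, remainder 1
3 ÷ 1 → quotient 3, remainder 0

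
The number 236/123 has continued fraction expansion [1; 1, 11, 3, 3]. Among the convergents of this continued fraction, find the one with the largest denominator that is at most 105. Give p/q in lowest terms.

71/37

a_0 = 1: 1/1  (≤ bound)
a_1 = 1: 2/1  (≤ bound)
a_2 = 11: 23/12  (≤ bound)
a_3 = 3: 71/37  (≤ bound)
a_4 = 3: 236/123  (> 105, stop)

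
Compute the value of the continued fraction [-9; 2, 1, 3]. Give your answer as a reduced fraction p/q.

a_0 = -9: -9/1
a_1 = 2: -17/2
a_2 = 1: -26/3
a_3 = 3: -95/11

-95/11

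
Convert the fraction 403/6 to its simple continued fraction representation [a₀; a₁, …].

[67; 6]

403 ÷ 6 → quotient 67, remainder 1
6 ÷ 1 → quotient 6, remainder 0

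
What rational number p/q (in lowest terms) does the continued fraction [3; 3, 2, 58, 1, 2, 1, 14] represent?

Collapse the nested fraction from the inside out:
Start with 14.
1 + 1/(14/1) = 1 + 1/14 = 15/14
2 + 1/(15/14) = 2 + 14/15 = 44/15
1 + 1/(44/15) = 1 + 15/44 = 59/44
58 + 1/(59/44) = 58 + 44/59 = 3466/59
2 + 1/(3466/59) = 2 + 59/3466 = 6991/3466
3 + 1/(6991/3466) = 3 + 3466/6991 = 24439/6991
3 + 1/(24439/6991) = 3 + 6991/24439 = 80308/24439

80308/24439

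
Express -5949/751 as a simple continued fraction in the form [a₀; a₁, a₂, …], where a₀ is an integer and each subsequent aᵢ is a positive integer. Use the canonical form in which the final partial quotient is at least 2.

[-8; 12, 1, 2, 1, 2, 5]

Apply division with remainder until the remainder is 0:
⌊-5949/751⌋ = -8, remainder 59
⌊751/59⌋ = 12, remainder 43
⌊59/43⌋ = 1, remainder 16
⌊43/16⌋ = 2, remainder 11
⌊16/11⌋ = 1, remainder 5
⌊11/5⌋ = 2, remainder 1
⌊5/1⌋ = 5, remainder 0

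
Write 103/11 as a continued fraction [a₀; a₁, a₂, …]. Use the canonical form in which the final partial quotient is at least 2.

[9; 2, 1, 3]

Repeatedly divide and take the remainder:
⌊103/11⌋ = 9, remainder 4
⌊11/4⌋ = 2, remainder 3
⌊4/3⌋ = 1, remainder 1
⌊3/1⌋ = 3, remainder 0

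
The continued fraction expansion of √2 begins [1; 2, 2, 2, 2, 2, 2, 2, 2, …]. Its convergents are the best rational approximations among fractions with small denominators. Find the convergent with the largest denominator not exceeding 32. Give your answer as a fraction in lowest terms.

a_0 = 1: 1/1  (≤ bound)
a_1 = 2: 3/2  (≤ bound)
a_2 = 2: 7/5  (≤ bound)
a_3 = 2: 17/12  (≤ bound)
a_4 = 2: 41/29  (≤ bound)
a_5 = 2: 99/70  (> 32, stop)

41/29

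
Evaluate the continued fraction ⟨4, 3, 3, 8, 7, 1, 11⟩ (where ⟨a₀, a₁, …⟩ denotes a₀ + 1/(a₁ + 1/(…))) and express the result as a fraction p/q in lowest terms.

34431/8005

Work from the innermost term outward:
Start with 11.
1 + 1/(11/1) = 1 + 1/11 = 12/11
7 + 1/(12/11) = 7 + 11/12 = 95/12
8 + 1/(95/12) = 8 + 12/95 = 772/95
3 + 1/(772/95) = 3 + 95/772 = 2411/772
3 + 1/(2411/772) = 3 + 772/2411 = 8005/2411
4 + 1/(8005/2411) = 4 + 2411/8005 = 34431/8005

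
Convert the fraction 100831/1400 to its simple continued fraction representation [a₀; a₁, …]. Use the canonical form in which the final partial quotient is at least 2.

[72; 45, 6, 5]

100831 = 72·1400 + 31, so a_0 = 72
1400 = 45·31 + 5, so a_1 = 45
31 = 6·5 + 1, so a_2 = 6
5 = 5·1 + 0, so a_3 = 5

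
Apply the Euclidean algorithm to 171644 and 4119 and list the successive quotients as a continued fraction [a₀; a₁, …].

[41; 1, 2, 23, 1, 3, 14]

⌊171644/4119⌋ = 41, remainder 2765
⌊4119/2765⌋ = 1, remainder 1354
⌊2765/1354⌋ = 2, remainder 57
⌊1354/57⌋ = 23, remainder 43
⌊57/43⌋ = 1, remainder 14
⌊43/14⌋ = 3, remainder 1
⌊14/1⌋ = 14, remainder 0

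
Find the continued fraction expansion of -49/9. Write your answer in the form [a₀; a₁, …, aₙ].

Run the Euclidean algorithm, recording each quotient:
⌊-49/9⌋ = -6, remainder 5
⌊9/5⌋ = 1, remainder 4
⌊5/4⌋ = 1, remainder 1
⌊4/1⌋ = 4, remainder 0

[-6; 1, 1, 4]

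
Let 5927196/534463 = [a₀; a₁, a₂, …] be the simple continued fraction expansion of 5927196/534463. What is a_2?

⌊5927196/534463⌋ = 11, remainder 48103
⌊534463/48103⌋ = 11, remainder 5330
⌊48103/5330⌋ = 9, remainder 133

9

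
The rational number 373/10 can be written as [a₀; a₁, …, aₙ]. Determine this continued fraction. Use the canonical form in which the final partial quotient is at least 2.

[37; 3, 3]

Run the Euclidean algorithm, recording each quotient:
373 = 37·10 + 3, so a_0 = 37
10 = 3·3 + 1, so a_1 = 3
3 = 3·1 + 0, so a_2 = 3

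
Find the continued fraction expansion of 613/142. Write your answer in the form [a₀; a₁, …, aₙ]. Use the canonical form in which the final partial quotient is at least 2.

[4; 3, 6, 2, 3]

Repeatedly divide and take the remainder:
613 ÷ 142 → quotient 4, remainder 45
142 ÷ 45 → quotient 3, remainder 7
45 ÷ 7 → quotient 6, remainder 3
7 ÷ 3 → quotient 2, remainder 1
3 ÷ 1 → quotient 3, remainder 0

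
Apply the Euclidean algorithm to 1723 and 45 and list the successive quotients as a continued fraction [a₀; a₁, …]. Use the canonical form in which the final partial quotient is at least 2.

[38; 3, 2, 6]

1723 = 38·45 + 13, so a_0 = 38
45 = 3·13 + 6, so a_1 = 3
13 = 2·6 + 1, so a_2 = 2
6 = 6·1 + 0, so a_3 = 6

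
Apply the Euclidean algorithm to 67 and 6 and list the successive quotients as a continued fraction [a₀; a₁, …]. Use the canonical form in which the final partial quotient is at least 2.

Run the Euclidean algorithm, recording each quotient:
⌊67/6⌋ = 11, remainder 1
⌊6/1⌋ = 6, remainder 0

[11; 6]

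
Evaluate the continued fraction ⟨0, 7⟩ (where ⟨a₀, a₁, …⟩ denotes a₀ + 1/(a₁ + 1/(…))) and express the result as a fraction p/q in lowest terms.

Start with 7.
0 + 1/(7/1) = 0 + 1/7 = 1/7

1/7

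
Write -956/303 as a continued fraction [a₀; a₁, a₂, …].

[-4; 1, 5, 2, 4, 5]

⌊-956/303⌋ = -4, remainder 256
⌊303/256⌋ = 1, remainder 47
⌊256/47⌋ = 5, remainder 21
⌊47/21⌋ = 2, remainder 5
⌊21/5⌋ = 4, remainder 1
⌊5/1⌋ = 5, remainder 0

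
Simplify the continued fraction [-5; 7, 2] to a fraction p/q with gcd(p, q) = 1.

-73/15

Start with 2.
7 + 1/(2/1) = 7 + 1/2 = 15/2
-5 + 1/(15/2) = -5 + 2/15 = -73/15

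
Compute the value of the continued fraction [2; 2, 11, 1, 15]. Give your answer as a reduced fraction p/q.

987/398

Starting at the tail and folding back:
Start with 15.
1 + 1/(15/1) = 1 + 1/15 = 16/15
11 + 1/(16/15) = 11 + 15/16 = 191/16
2 + 1/(191/16) = 2 + 16/191 = 398/191
2 + 1/(398/191) = 2 + 191/398 = 987/398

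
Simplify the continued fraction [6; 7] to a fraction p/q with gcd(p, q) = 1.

a_0 = 6: 6/1
a_1 = 7: 43/7

43/7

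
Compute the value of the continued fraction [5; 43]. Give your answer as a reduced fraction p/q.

216/43

Start with 43.
5 + 1/(43/1) = 5 + 1/43 = 216/43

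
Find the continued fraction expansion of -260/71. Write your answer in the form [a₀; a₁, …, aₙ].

[-4; 2, 1, 23]

⌊-260/71⌋ = -4, remainder 24
⌊71/24⌋ = 2, remainder 23
⌊24/23⌋ = 1, remainder 1
⌊23/1⌋ = 23, remainder 0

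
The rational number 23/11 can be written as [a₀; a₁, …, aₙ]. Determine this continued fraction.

[2; 11]

23 ÷ 11 → quotient 2, remainder 1
11 ÷ 1 → quotient 11, remainder 0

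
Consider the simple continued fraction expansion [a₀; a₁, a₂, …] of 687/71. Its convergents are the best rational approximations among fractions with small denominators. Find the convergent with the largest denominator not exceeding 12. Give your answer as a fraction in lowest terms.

29/3

a_0 = 9: 9/1  (≤ bound)
a_1 = 1: 10/1  (≤ bound)
a_2 = 2: 29/3  (≤ bound)
a_3 = 11: 329/34  (> 12, stop)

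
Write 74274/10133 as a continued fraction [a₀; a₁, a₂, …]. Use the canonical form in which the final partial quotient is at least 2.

Repeatedly divide and take the remainder:
74274 = 7·10133 + 3343, so a_0 = 7
10133 = 3·3343 + 104, so a_1 = 3
3343 = 32·104 + 15, so a_2 = 32
104 = 6·15 + 14, so a_3 = 6
15 = 1·14 + 1, so a_4 = 1
14 = 14·1 + 0, so a_5 = 14

[7; 3, 32, 6, 1, 14]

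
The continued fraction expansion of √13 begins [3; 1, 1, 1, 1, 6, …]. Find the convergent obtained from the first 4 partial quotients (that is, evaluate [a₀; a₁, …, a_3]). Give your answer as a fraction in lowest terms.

11/3

Use the convergent recurrence hₖ = aₖ·hₖ₋₁ + hₖ₋₂ (and likewise for the denominators kₖ):
a_0 = 3: 3/1
a_1 = 1: 4/1
a_2 = 1: 7/2
a_3 = 1: 11/3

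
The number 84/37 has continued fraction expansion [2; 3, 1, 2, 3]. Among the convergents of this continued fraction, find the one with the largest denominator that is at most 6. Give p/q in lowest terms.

List convergents until the denominator exceeds the bound:
a_0 = 2: 2/1  (≤ bound)
a_1 = 3: 7/3  (≤ bound)
a_2 = 1: 9/4  (≤ bound)
a_3 = 2: 25/11  (> 6, stop)

9/4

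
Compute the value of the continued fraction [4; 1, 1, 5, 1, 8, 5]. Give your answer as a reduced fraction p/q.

Collapse the nested fraction from the inside out:
Start with 5.
8 + 1/(5/1) = 8 + 1/5 = 41/5
1 + 1/(41/5) = 1 + 5/41 = 46/41
5 + 1/(46/41) = 5 + 41/46 = 271/46
1 + 1/(271/46) = 1 + 46/271 = 317/271
1 + 1/(317/271) = 1 + 271/317 = 588/317
4 + 1/(588/317) = 4 + 317/588 = 2669/588

2669/588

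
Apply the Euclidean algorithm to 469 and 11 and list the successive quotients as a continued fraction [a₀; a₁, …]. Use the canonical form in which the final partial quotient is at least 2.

[42; 1, 1, 1, 3]

Apply division with remainder until the remainder is 0:
469 = 42·11 + 7, so a_0 = 42
11 = 1·7 + 4, so a_1 = 1
7 = 1·4 + 3, so a_2 = 1
4 = 1·3 + 1, so a_3 = 1
3 = 3·1 + 0, so a_4 = 3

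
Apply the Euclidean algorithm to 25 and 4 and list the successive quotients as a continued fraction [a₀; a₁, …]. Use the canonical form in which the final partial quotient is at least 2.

[6; 4]

Apply division with remainder until the remainder is 0:
⌊25/4⌋ = 6, remainder 1
⌊4/1⌋ = 4, remainder 0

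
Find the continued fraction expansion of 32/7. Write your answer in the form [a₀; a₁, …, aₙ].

32 ÷ 7 → quotient 4, remainder 4
7 ÷ 4 → quotient 1, remainder 3
4 ÷ 3 → quotient 1, remainder 1
3 ÷ 1 → quotient 3, remainder 0

[4; 1, 1, 3]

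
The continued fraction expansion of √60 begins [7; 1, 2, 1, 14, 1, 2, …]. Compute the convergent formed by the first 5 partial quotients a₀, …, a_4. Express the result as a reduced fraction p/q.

457/59

a_0 = 7: 7/1
a_1 = 1: 8/1
a_2 = 2: 23/3
a_3 = 1: 31/4
a_4 = 14: 457/59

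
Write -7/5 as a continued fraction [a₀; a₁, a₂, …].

-7 ÷ 5 → quotient -2, remainder 3
5 ÷ 3 → quotient 1, remainder 2
3 ÷ 2 → quotient 1, remainder 1
2 ÷ 1 → quotient 2, remainder 0

[-2; 1, 1, 2]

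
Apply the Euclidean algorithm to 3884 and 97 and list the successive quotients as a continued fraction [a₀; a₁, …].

Apply division with remainder until the remainder is 0:
3884 = 40·97 + 4, so a_0 = 40
97 = 24·4 + 1, so a_1 = 24
4 = 4·1 + 0, so a_2 = 4

[40; 24, 4]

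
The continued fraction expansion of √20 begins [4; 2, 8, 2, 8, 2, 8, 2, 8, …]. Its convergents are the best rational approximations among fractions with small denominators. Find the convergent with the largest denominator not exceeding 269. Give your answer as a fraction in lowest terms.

List convergents until the denominator exceeds the bound:
a_0 = 4: 4/1  (≤ bound)
a_1 = 2: 9/2  (≤ bound)
a_2 = 8: 76/17  (≤ bound)
a_3 = 2: 161/36  (≤ bound)
a_4 = 8: 1364/305  (> 269, stop)

161/36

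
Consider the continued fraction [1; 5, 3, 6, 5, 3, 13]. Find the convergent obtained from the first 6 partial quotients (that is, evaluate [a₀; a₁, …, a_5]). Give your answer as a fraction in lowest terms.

Work from the innermost term outward:
Start with 3.
5 + 1/(3/1) = 5 + 1/3 = 16/3
6 + 1/(16/3) = 6 + 3/16 = 99/16
3 + 1/(99/16) = 3 + 16/99 = 313/99
5 + 1/(313/99) = 5 + 99/313 = 1664/313
1 + 1/(1664/313) = 1 + 313/1664 = 1977/1664

1977/1664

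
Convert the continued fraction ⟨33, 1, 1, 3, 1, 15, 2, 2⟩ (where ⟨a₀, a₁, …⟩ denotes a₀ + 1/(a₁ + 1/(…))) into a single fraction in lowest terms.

24429/728

Start with 2.
2 + 1/(2/1) = 2 + 1/2 = 5/2
15 + 1/(5/2) = 15 + 2/5 = 77/5
1 + 1/(77/5) = 1 + 5/77 = 82/77
3 + 1/(82/77) = 3 + 77/82 = 323/82
1 + 1/(323/82) = 1 + 82/323 = 405/323
1 + 1/(405/323) = 1 + 323/405 = 728/405
33 + 1/(728/405) = 33 + 405/728 = 24429/728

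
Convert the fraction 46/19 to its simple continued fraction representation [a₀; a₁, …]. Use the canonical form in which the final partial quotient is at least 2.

[2; 2, 2, 1, 2]

⌊46/19⌋ = 2, remainder 8
⌊19/8⌋ = 2, remainder 3
⌊8/3⌋ = 2, remainder 2
⌊3/2⌋ = 1, remainder 1
⌊2/1⌋ = 2, remainder 0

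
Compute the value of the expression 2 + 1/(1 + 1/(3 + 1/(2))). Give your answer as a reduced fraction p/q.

25/9

Compute successive convergents:
a_0 = 2: 2/1
a_1 = 1: 3/1
a_2 = 3: 11/4
a_3 = 2: 25/9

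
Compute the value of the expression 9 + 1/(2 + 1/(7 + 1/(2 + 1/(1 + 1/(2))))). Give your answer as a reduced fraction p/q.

1193/126

Use the convergent recurrence hₖ = aₖ·hₖ₋₁ + hₖ₋₂ (and likewise for the denominators kₖ):
a_0 = 9: 9/1
a_1 = 2: 19/2
a_2 = 7: 142/15
a_3 = 2: 303/32
a_4 = 1: 445/47
a_5 = 2: 1193/126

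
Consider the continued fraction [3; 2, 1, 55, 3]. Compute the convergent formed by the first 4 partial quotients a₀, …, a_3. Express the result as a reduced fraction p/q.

Build up convergents one term at a time:
a_0 = 3: 3/1
a_1 = 2: 7/2
a_2 = 1: 10/3
a_3 = 55: 557/167

557/167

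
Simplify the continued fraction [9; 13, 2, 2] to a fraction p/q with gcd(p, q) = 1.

608/67

Compute successive convergents:
a_0 = 9: 9/1
a_1 = 13: 118/13
a_2 = 2: 245/27
a_3 = 2: 608/67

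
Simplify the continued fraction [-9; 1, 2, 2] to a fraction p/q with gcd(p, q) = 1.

-58/7

a_0 = -9: -9/1
a_1 = 1: -8/1
a_2 = 2: -25/3
a_3 = 2: -58/7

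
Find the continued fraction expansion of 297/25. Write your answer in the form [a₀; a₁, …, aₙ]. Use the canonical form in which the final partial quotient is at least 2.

[11; 1, 7, 3]

297 = 11·25 + 22, so a_0 = 11
25 = 1·22 + 3, so a_1 = 1
22 = 7·3 + 1, so a_2 = 7
3 = 3·1 + 0, so a_3 = 3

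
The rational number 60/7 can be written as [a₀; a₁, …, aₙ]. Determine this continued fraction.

[8; 1, 1, 3]

Repeatedly divide and take the remainder:
60 ÷ 7 → quotient 8, remainder 4
7 ÷ 4 → quotient 1, remainder 3
4 ÷ 3 → quotient 1, remainder 1
3 ÷ 1 → quotient 3, remainder 0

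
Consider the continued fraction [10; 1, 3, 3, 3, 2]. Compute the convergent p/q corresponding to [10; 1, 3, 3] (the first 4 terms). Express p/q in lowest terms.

140/13

Start with 3.
3 + 1/(3/1) = 3 + 1/3 = 10/3
1 + 1/(10/3) = 1 + 3/10 = 13/10
10 + 1/(13/10) = 10 + 10/13 = 140/13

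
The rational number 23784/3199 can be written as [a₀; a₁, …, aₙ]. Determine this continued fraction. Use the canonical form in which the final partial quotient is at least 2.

23784 = 7·3199 + 1391, so a_0 = 7
3199 = 2·1391 + 417, so a_1 = 2
1391 = 3·417 + 140, so a_2 = 3
417 = 2·140 + 137, so a_3 = 2
140 = 1·137 + 3, so a_4 = 1
137 = 45·3 + 2, so a_5 = 45
3 = 1·2 + 1, so a_6 = 1
2 = 2·1 + 0, so a_7 = 2

[7; 2, 3, 2, 1, 45, 1, 2]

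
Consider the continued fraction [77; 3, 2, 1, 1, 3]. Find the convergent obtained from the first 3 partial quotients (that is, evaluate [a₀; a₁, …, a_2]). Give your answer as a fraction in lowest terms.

541/7

Collapse the nested fraction from the inside out:
Start with 2.
3 + 1/(2/1) = 3 + 1/2 = 7/2
77 + 1/(7/2) = 77 + 2/7 = 541/7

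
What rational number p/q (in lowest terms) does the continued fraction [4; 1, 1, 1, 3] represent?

Start with 3.
1 + 1/(3/1) = 1 + 1/3 = 4/3
1 + 1/(4/3) = 1 + 3/4 = 7/4
1 + 1/(7/4) = 1 + 4/7 = 11/7
4 + 1/(11/7) = 4 + 7/11 = 51/11

51/11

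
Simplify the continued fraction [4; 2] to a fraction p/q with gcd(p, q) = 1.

9/2

Start with 2.
4 + 1/(2/1) = 4 + 1/2 = 9/2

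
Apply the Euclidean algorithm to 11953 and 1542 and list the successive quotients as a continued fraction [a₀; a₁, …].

[7; 1, 3, 38, 3, 3]

Repeatedly divide and take the remainder:
11953 = 7·1542 + 1159, so a_0 = 7
1542 = 1·1159 + 383, so a_1 = 1
1159 = 3·383 + 10, so a_2 = 3
383 = 38·10 + 3, so a_3 = 38
10 = 3·3 + 1, so a_4 = 3
3 = 3·1 + 0, so a_5 = 3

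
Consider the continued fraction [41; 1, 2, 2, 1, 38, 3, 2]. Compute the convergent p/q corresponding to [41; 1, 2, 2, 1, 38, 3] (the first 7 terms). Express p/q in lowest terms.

48831/1171

Use the convergent recurrence hₖ = aₖ·hₖ₋₁ + hₖ₋₂ (and likewise for the denominators kₖ):
a_0 = 41: 41/1
a_1 = 1: 42/1
a_2 = 2: 125/3
a_3 = 2: 292/7
a_4 = 1: 417/10
a_5 = 38: 16138/387
a_6 = 3: 48831/1171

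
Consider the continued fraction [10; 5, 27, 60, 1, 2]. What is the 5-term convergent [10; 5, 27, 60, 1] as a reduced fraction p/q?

Build up convergents one term at a time:
a_0 = 10: 10/1
a_1 = 5: 51/5
a_2 = 27: 1387/136
a_3 = 60: 83271/8165
a_4 = 1: 84658/8301

84658/8301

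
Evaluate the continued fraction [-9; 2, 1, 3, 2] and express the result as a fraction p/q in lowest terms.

Start with 2.
3 + 1/(2/1) = 3 + 1/2 = 7/2
1 + 1/(7/2) = 1 + 2/7 = 9/7
2 + 1/(9/7) = 2 + 7/9 = 25/9
-9 + 1/(25/9) = -9 + 9/25 = -216/25

-216/25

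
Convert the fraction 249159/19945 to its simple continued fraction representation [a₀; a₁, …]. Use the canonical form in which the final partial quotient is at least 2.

[12; 2, 31, 1, 60, 2, 2]

249159 ÷ 19945 → quotient 12, remainder 9819
19945 ÷ 9819 → quotient 2, remainder 307
9819 ÷ 307 → quotient 31, remainder 302
307 ÷ 302 → quotient 1, remainder 5
302 ÷ 5 → quotient 60, remainder 2
5 ÷ 2 → quotient 2, remainder 1
2 ÷ 1 → quotient 2, remainder 0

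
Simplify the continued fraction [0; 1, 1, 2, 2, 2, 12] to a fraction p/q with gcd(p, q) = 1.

Use the convergent recurrence hₖ = aₖ·hₖ₋₁ + hₖ₋₂ (and likewise for the denominators kₖ):
a_0 = 0: 0/1
a_1 = 1: 1/1
a_2 = 1: 1/2
a_3 = 2: 3/5
a_4 = 2: 7/12
a_5 = 2: 17/29
a_6 = 12: 211/360

211/360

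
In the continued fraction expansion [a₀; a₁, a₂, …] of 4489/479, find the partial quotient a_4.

4

4489 = 9·479 + 178, so a_0 = 9
479 = 2·178 + 123, so a_1 = 2
178 = 1·123 + 55, so a_2 = 1
123 = 2·55 + 13, so a_3 = 2
55 = 4·13 + 3, so a_4 = 4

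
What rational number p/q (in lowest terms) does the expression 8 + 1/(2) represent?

Work from the innermost term outward:
Start with 2.
8 + 1/(2/1) = 8 + 1/2 = 17/2

17/2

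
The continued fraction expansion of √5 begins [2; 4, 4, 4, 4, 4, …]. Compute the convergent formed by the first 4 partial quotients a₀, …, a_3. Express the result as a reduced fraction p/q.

161/72

Starting at the tail and folding back:
Start with 4.
4 + 1/(4/1) = 4 + 1/4 = 17/4
4 + 1/(17/4) = 4 + 4/17 = 72/17
2 + 1/(72/17) = 2 + 17/72 = 161/72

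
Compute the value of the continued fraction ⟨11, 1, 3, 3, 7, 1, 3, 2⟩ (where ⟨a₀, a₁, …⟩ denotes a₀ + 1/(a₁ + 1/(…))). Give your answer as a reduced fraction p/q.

11133/946

Start with 2.
3 + 1/(2/1) = 3 + 1/2 = 7/2
1 + 1/(7/2) = 1 + 2/7 = 9/7
7 + 1/(9/7) = 7 + 7/9 = 70/9
3 + 1/(70/9) = 3 + 9/70 = 219/70
3 + 1/(219/70) = 3 + 70/219 = 727/219
1 + 1/(727/219) = 1 + 219/727 = 946/727
11 + 1/(946/727) = 11 + 727/946 = 11133/946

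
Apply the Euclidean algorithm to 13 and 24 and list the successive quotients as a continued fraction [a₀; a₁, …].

⌊13/24⌋ = 0, remainder 13
⌊24/13⌋ = 1, remainder 11
⌊13/11⌋ = 1, remainder 2
⌊11/2⌋ = 5, remainder 1
⌊2/1⌋ = 2, remainder 0

[0; 1, 1, 5, 2]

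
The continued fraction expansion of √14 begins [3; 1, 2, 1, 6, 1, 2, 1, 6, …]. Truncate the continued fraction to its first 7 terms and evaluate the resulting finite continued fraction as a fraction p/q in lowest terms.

333/89

a_0 = 3: 3/1
a_1 = 1: 4/1
a_2 = 2: 11/3
a_3 = 1: 15/4
a_4 = 6: 101/27
a_5 = 1: 116/31
a_6 = 2: 333/89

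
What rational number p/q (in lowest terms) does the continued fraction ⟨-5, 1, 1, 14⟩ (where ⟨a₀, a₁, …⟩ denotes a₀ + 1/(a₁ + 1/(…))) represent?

-130/29

a_0 = -5: -5/1
a_1 = 1: -4/1
a_2 = 1: -9/2
a_3 = 14: -130/29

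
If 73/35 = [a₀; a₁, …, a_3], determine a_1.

73 = 2·35 + 3, so a_0 = 2
35 = 11·3 + 2, so a_1 = 11

11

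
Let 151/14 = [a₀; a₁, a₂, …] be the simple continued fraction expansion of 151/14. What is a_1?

1

⌊151/14⌋ = 10, remainder 11
⌊14/11⌋ = 1, remainder 3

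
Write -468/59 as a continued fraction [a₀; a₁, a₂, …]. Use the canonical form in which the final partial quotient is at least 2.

Run the Euclidean algorithm, recording each quotient:
-468 ÷ 59 → quotient -8, remainder 4
59 ÷ 4 → quotient 14, remainder 3
4 ÷ 3 → quotient 1, remainder 1
3 ÷ 1 → quotient 3, remainder 0

[-8; 14, 1, 3]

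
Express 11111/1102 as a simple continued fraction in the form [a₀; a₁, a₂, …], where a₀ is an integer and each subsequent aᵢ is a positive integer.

11111 = 10·1102 + 91, so a_0 = 10
1102 = 12·91 + 10, so a_1 = 12
91 = 9·10 + 1, so a_2 = 9
10 = 10·1 + 0, so a_3 = 10

[10; 12, 9, 10]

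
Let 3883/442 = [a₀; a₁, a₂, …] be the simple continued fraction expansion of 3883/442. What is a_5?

3883 = 8·442 + 347, so a_0 = 8
442 = 1·347 + 95, so a_1 = 1
347 = 3·95 + 62, so a_2 = 3
95 = 1·62 + 33, so a_3 = 1
62 = 1·33 + 29, so a_4 = 1
33 = 1·29 + 4, so a_5 = 1

1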